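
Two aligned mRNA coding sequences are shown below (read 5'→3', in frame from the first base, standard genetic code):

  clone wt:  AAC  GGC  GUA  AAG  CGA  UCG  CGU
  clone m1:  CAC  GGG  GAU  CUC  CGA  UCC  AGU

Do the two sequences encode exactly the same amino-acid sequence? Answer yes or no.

no

Codon 1: AAC Asn / CAC His — nonsynonymous.
Codon 2: GGC Gly / GGG Gly — synonymous.
Codon 3: GUA Val / GAU Asp — nonsynonymous.
Codon 4: AAG Lys / CUC Leu — nonsynonymous.
Codon 5: CGA Arg / CGA Arg — identical.
Codon 6: UCG Ser / UCC Ser — synonymous.
Codon 7: CGU Arg / AGU Ser — nonsynonymous.
Nonsynonymous differences: 4 → different protein.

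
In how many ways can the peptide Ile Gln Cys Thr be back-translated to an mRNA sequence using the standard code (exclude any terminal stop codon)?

48

Ile: 3 codons.
Gln: 2 codons.
Cys: 2 codons.
Thr: 4 codons.
3 × 2 × 2 × 4 = 48.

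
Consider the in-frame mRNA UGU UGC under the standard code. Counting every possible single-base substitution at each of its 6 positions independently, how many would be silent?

2

Codon 1 (UGU, Cys): 1 synonymous substitution.
Codon 2 (UGC, Cys): 1 synonymous substitution.
Total: 1 + 1 = 2.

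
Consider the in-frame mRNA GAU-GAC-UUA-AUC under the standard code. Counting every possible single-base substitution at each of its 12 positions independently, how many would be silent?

6

Codon 1 (GAU, Asp): 1 synonymous substitution.
Codon 2 (GAC, Asp): 1 synonymous substitution.
Codon 3 (UUA, Leu): 2 synonymous substitutions.
Codon 4 (AUC, Ile): 2 synonymous substitutions.
Total: 1 + 1 + 2 + 2 = 6.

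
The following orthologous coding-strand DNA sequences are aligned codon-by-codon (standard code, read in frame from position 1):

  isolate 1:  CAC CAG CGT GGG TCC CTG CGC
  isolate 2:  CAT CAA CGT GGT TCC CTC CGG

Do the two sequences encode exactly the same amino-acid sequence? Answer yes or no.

yes

Codon 1: CAC His / CAT His — synonymous.
Codon 2: CAG Gln / CAA Gln — synonymous.
Codon 3: CGT Arg / CGT Arg — identical.
Codon 4: GGG Gly / GGT Gly — synonymous.
Codon 5: TCC Ser / TCC Ser — identical.
Codon 6: CTG Leu / CTC Leu — synonymous.
Codon 7: CGC Arg / CGG Arg — synonymous.
Nonsynonymous differences: 0 → same protein.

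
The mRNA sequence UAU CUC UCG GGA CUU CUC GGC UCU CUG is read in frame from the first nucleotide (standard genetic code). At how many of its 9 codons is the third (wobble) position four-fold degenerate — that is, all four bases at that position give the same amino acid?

Codon 1 UAU (Tyr): third position 2-fold.
Codon 2 CUC (Leu): third position 4-fold.
Codon 3 UCG (Ser): third position 4-fold.
Codon 4 GGA (Gly): third position 4-fold.
Codon 5 CUU (Leu): third position 4-fold.
Codon 6 CUC (Leu): third position 4-fold.
Codon 7 GGC (Gly): third position 4-fold.
Codon 8 UCU (Ser): third position 4-fold.
Codon 9 CUG (Leu): third position 4-fold.
Four-fold degenerate third positions: 8.

8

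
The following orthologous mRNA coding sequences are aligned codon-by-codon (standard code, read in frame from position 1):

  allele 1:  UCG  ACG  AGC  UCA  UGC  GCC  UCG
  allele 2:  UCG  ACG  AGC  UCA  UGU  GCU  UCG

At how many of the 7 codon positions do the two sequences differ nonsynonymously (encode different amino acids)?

0

Codon 1: UCG Ser / UCG Ser — identical.
Codon 2: ACG Thr / ACG Thr — identical.
Codon 3: AGC Ser / AGC Ser — identical.
Codon 4: UCA Ser / UCA Ser — identical.
Codon 5: UGC Cys / UGU Cys — synonymous.
Codon 6: GCC Ala / GCU Ala — synonymous.
Codon 7: UCG Ser / UCG Ser — identical.
Nonsynonymous differences: 0.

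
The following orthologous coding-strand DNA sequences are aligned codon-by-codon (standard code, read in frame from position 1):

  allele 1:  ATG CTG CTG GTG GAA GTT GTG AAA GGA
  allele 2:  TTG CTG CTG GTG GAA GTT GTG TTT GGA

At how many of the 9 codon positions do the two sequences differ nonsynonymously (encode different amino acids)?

Codon 1: ATG Met / TTG Leu — nonsynonymous.
Codon 2: CTG Leu / CTG Leu — identical.
Codon 3: CTG Leu / CTG Leu — identical.
Codon 4: GTG Val / GTG Val — identical.
Codon 5: GAA Glu / GAA Glu — identical.
Codon 6: GTT Val / GTT Val — identical.
Codon 7: GTG Val / GTG Val — identical.
Codon 8: AAA Lys / TTT Phe — nonsynonymous.
Codon 9: GGA Gly / GGA Gly — identical.
Nonsynonymous differences: 2.

2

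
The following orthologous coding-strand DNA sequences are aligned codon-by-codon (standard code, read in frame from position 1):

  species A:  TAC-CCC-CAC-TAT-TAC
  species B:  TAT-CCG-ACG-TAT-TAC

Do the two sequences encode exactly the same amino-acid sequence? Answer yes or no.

no

Codon 1: TAC Tyr / TAT Tyr — synonymous.
Codon 2: CCC Pro / CCG Pro — synonymous.
Codon 3: CAC His / ACG Thr — nonsynonymous.
Codon 4: TAT Tyr / TAT Tyr — identical.
Codon 5: TAC Tyr / TAC Tyr — identical.
Nonsynonymous differences: 1 → different protein.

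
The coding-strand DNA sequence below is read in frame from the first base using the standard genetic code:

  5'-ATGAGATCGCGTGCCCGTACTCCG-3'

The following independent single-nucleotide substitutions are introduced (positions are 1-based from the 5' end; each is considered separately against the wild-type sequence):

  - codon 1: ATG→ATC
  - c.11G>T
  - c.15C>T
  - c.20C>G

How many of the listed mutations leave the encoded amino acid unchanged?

1

Codon 1: ATG (Met) → ATC (Ile) — missense.
Codon 4: CGT (Arg) → CTT (Leu) — missense.
Codon 5: GCC (Ala) → GCT (Ala) — synonymous.
Codon 7: ACT (Thr) → AGT (Ser) — missense.
Synonymous: 1 of 4.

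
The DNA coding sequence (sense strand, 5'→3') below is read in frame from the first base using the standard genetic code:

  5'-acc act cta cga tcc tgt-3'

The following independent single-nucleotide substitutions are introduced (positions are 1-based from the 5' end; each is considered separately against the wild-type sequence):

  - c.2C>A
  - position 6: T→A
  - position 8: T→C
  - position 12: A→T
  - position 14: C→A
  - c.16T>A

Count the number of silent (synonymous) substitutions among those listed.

Codon 1: ACC (Thr) → AAC (Asn) — missense.
Codon 2: ACT (Thr) → ACA (Thr) — synonymous.
Codon 3: CTA (Leu) → CCA (Pro) — missense.
Codon 4: CGA (Arg) → CGT (Arg) — synonymous.
Codon 5: TCC (Ser) → TAC (Tyr) — missense.
Codon 6: TGT (Cys) → AGT (Ser) — missense.
Synonymous: 2 of 6.

2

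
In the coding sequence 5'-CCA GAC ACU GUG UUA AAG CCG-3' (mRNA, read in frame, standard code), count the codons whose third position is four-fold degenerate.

Codon 1 CCA (Pro): third position 4-fold.
Codon 2 GAC (Asp): third position 2-fold.
Codon 3 ACU (Thr): third position 4-fold.
Codon 4 GUG (Val): third position 4-fold.
Codon 5 UUA (Leu): third position 2-fold.
Codon 6 AAG (Lys): third position 2-fold.
Codon 7 CCG (Pro): third position 4-fold.
Four-fold degenerate third positions: 4.

4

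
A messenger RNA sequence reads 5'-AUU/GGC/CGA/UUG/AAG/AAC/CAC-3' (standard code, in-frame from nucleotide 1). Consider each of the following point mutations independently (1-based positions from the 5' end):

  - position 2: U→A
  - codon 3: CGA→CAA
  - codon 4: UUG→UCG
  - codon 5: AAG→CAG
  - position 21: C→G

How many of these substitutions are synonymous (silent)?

Codon 1: AUU (Ile) → AAU (Asn) — missense.
Codon 3: CGA (Arg) → CAA (Gln) — missense.
Codon 4: UUG (Leu) → UCG (Ser) — missense.
Codon 5: AAG (Lys) → CAG (Gln) — missense.
Codon 7: CAC (His) → CAG (Gln) — missense.
Synonymous: 0 of 5.

0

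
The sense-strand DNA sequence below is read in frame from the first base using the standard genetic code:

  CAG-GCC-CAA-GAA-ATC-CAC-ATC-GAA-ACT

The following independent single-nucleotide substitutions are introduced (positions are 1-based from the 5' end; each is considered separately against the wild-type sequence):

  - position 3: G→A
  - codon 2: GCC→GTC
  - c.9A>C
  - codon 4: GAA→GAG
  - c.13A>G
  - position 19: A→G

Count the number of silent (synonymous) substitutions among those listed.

2

Codon 1: CAG (Gln) → CAA (Gln) — synonymous.
Codon 2: GCC (Ala) → GTC (Val) — missense.
Codon 3: CAA (Gln) → CAC (His) — missense.
Codon 4: GAA (Glu) → GAG (Glu) — synonymous.
Codon 5: ATC (Ile) → GTC (Val) — missense.
Codon 7: ATC (Ile) → GTC (Val) — missense.
Synonymous: 2 of 6.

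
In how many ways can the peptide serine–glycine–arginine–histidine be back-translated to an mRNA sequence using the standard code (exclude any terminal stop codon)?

288

Ser: 6 codons.
Gly: 4 codons.
Arg: 6 codons.
His: 2 codons.
6 × 4 × 6 × 2 = 288.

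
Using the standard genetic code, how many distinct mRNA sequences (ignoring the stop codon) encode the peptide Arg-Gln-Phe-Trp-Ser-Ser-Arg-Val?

Arg: 6 codons.
Gln: 2 codons.
Phe: 2 codons.
Trp: 1 codon.
Ser: 6 codons.
Ser: 6 codons.
Arg: 6 codons.
Val: 4 codons.
6 × 2 × 2 × 1 × 6 × 6 × 6 × 4 = 20736.

20736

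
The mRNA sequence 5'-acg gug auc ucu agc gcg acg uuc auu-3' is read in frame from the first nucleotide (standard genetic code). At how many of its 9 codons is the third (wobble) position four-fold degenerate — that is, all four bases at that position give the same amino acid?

Codon 1 ACG (Thr): third position 4-fold.
Codon 2 GUG (Val): third position 4-fold.
Codon 3 AUC (Ile): third position 3-fold.
Codon 4 UCU (Ser): third position 4-fold.
Codon 5 AGC (Ser): third position 2-fold.
Codon 6 GCG (Ala): third position 4-fold.
Codon 7 ACG (Thr): third position 4-fold.
Codon 8 UUC (Phe): third position 2-fold.
Codon 9 AUU (Ile): third position 3-fold.
Four-fold degenerate third positions: 5.

5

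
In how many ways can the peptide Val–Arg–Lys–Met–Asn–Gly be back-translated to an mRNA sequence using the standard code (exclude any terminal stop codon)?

Val: 4 codons.
Arg: 6 codons.
Lys: 2 codons.
Met: 1 codon.
Asn: 2 codons.
Gly: 4 codons.
4 × 6 × 2 × 1 × 2 × 4 = 384.

384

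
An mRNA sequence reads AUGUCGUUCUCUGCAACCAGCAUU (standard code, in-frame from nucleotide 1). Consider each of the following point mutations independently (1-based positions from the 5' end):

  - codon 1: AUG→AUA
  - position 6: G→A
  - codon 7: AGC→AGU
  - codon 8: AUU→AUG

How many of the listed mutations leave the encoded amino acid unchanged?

Codon 1: AUG (Met) → AUA (Ile) — missense.
Codon 2: UCG (Ser) → UCA (Ser) — synonymous.
Codon 7: AGC (Ser) → AGU (Ser) — synonymous.
Codon 8: AUU (Ile) → AUG (Met) — missense.
Synonymous: 2 of 4.

2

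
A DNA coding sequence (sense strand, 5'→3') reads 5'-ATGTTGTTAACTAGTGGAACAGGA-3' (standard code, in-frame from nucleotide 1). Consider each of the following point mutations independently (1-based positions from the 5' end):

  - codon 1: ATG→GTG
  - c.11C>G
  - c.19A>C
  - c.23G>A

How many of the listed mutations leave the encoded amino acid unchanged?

Codon 1: ATG (Met) → GTG (Val) — missense.
Codon 4: ACT (Thr) → AGT (Ser) — missense.
Codon 7: ACA (Thr) → CCA (Pro) — missense.
Codon 8: GGA (Gly) → GAA (Glu) — missense.
Synonymous: 0 of 4.

0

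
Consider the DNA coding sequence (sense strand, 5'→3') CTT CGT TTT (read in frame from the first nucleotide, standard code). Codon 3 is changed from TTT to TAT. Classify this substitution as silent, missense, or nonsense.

Position 8 falls in codon 3: TTT → Phe.
After the substitution the codon is TAT → Tyr.
Phe ≠ Tyr, so this is a missense mutation.

missense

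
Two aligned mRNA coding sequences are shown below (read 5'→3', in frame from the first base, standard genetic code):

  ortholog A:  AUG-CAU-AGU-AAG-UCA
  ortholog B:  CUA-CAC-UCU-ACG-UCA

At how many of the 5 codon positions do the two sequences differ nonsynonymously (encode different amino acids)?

Codon 1: AUG Met / CUA Leu — nonsynonymous.
Codon 2: CAU His / CAC His — synonymous.
Codon 3: AGU Ser / UCU Ser — synonymous.
Codon 4: AAG Lys / ACG Thr — nonsynonymous.
Codon 5: UCA Ser / UCA Ser — identical.
Nonsynonymous differences: 2.

2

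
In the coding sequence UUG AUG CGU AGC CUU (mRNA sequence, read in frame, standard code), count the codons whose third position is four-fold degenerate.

Codon 1 UUG (Leu): third position 2-fold.
Codon 2 AUG (Met): third position 1-fold.
Codon 3 CGU (Arg): third position 4-fold.
Codon 4 AGC (Ser): third position 2-fold.
Codon 5 CUU (Leu): third position 4-fold.
Four-fold degenerate third positions: 2.

2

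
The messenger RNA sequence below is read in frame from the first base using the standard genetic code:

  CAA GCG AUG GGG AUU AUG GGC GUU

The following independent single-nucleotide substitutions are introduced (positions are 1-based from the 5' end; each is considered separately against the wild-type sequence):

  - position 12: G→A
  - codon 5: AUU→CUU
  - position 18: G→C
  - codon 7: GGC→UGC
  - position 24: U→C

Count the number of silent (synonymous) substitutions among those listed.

2

Codon 4: GGG (Gly) → GGA (Gly) — synonymous.
Codon 5: AUU (Ile) → CUU (Leu) — missense.
Codon 6: AUG (Met) → AUC (Ile) — missense.
Codon 7: GGC (Gly) → UGC (Cys) — missense.
Codon 8: GUU (Val) → GUC (Val) — synonymous.
Synonymous: 2 of 5.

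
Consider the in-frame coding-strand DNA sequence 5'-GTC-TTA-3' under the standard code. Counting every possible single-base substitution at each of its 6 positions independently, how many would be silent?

Codon 1 (GTC, Val): 3 synonymous substitutions.
Codon 2 (TTA, Leu): 2 synonymous substitutions.
Total: 3 + 2 = 5.

5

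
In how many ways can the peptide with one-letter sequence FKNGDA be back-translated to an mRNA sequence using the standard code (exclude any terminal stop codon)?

256

Phe: 2 codons.
Lys: 2 codons.
Asn: 2 codons.
Gly: 4 codons.
Asp: 2 codons.
Ala: 4 codons.
2 × 2 × 2 × 4 × 2 × 4 = 256.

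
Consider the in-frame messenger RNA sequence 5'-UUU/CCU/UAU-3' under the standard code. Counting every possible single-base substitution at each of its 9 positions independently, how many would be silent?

Codon 1 (UUU, Phe): 1 synonymous substitution.
Codon 2 (CCU, Pro): 3 synonymous substitutions.
Codon 3 (UAU, Tyr): 1 synonymous substitution.
Total: 1 + 3 + 1 = 5.

5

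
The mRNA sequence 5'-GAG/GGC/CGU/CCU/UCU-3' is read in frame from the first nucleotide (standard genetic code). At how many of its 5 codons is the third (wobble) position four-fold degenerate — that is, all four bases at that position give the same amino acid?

Codon 1 GAG (Glu): third position 2-fold.
Codon 2 GGC (Gly): third position 4-fold.
Codon 3 CGU (Arg): third position 4-fold.
Codon 4 CCU (Pro): third position 4-fold.
Codon 5 UCU (Ser): third position 4-fold.
Four-fold degenerate third positions: 4.

4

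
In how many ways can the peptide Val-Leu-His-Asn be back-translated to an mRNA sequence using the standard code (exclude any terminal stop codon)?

Val: 4 codons.
Leu: 6 codons.
His: 2 codons.
Asn: 2 codons.
4 × 6 × 2 × 2 = 96.

96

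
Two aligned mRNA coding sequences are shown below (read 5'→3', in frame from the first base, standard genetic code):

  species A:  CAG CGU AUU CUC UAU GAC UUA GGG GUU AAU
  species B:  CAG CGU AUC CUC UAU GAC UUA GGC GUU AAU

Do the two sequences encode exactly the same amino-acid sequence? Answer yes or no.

Codon 1: CAG Gln / CAG Gln — identical.
Codon 2: CGU Arg / CGU Arg — identical.
Codon 3: AUU Ile / AUC Ile — synonymous.
Codon 4: CUC Leu / CUC Leu — identical.
Codon 5: UAU Tyr / UAU Tyr — identical.
Codon 6: GAC Asp / GAC Asp — identical.
Codon 7: UUA Leu / UUA Leu — identical.
Codon 8: GGG Gly / GGC Gly — synonymous.
Codon 9: GUU Val / GUU Val — identical.
Codon 10: AAU Asn / AAU Asn — identical.
Nonsynonymous differences: 0 → same protein.

yes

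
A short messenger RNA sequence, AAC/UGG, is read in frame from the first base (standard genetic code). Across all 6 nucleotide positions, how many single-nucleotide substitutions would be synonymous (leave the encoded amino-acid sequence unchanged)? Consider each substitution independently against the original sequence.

1

Codon 1 (AAC, Asn): 1 synonymous substitution.
Codon 2 (UGG, Trp): 0 synonymous substitutions.
Total: 1 + 0 = 1.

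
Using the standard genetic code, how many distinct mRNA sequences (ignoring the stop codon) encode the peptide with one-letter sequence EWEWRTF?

Glu: 2 codons.
Trp: 1 codon.
Glu: 2 codons.
Trp: 1 codon.
Arg: 6 codons.
Thr: 4 codons.
Phe: 2 codons.
2 × 1 × 2 × 1 × 6 × 4 × 2 = 192.

192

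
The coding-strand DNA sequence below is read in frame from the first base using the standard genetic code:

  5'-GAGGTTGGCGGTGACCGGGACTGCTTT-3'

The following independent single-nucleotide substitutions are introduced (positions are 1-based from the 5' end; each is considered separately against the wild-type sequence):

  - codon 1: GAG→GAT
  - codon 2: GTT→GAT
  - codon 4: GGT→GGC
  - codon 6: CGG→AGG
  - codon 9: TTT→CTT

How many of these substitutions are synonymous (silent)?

Codon 1: GAG (Glu) → GAT (Asp) — missense.
Codon 2: GTT (Val) → GAT (Asp) — missense.
Codon 4: GGT (Gly) → GGC (Gly) — synonymous.
Codon 6: CGG (Arg) → AGG (Arg) — synonymous.
Codon 9: TTT (Phe) → CTT (Leu) — missense.
Synonymous: 2 of 5.

2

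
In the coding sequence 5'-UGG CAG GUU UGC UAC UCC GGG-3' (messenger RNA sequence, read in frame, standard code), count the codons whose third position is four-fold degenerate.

3

Codon 1 UGG (Trp): third position 1-fold.
Codon 2 CAG (Gln): third position 2-fold.
Codon 3 GUU (Val): third position 4-fold.
Codon 4 UGC (Cys): third position 2-fold.
Codon 5 UAC (Tyr): third position 2-fold.
Codon 6 UCC (Ser): third position 4-fold.
Codon 7 GGG (Gly): third position 4-fold.
Four-fold degenerate third positions: 3.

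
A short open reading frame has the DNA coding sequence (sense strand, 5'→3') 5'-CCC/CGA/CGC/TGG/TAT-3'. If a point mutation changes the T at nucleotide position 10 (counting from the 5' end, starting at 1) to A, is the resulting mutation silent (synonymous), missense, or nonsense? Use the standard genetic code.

Position 10 falls in codon 4: TGG → Trp.
After the substitution the codon is AGG → Arg.
Trp ≠ Arg, so this is a missense mutation.

missense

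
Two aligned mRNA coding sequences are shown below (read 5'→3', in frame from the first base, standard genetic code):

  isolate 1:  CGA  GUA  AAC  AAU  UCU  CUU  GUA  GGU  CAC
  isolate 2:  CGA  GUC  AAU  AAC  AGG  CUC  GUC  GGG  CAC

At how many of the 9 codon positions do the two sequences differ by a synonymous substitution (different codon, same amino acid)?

Codon 1: CGA Arg / CGA Arg — identical.
Codon 2: GUA Val / GUC Val — synonymous.
Codon 3: AAC Asn / AAU Asn — synonymous.
Codon 4: AAU Asn / AAC Asn — synonymous.
Codon 5: UCU Ser / AGG Arg — nonsynonymous.
Codon 6: CUU Leu / CUC Leu — synonymous.
Codon 7: GUA Val / GUC Val — synonymous.
Codon 8: GGU Gly / GGG Gly — synonymous.
Codon 9: CAC His / CAC His — identical.
Synonymous differences: 6.

6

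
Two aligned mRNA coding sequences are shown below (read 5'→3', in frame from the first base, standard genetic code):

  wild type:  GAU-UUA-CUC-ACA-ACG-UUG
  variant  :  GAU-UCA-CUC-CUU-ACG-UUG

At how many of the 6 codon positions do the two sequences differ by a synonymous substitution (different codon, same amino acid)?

0

Codon 1: GAU Asp / GAU Asp — identical.
Codon 2: UUA Leu / UCA Ser — nonsynonymous.
Codon 3: CUC Leu / CUC Leu — identical.
Codon 4: ACA Thr / CUU Leu — nonsynonymous.
Codon 5: ACG Thr / ACG Thr — identical.
Codon 6: UUG Leu / UUG Leu — identical.
Synonymous differences: 0.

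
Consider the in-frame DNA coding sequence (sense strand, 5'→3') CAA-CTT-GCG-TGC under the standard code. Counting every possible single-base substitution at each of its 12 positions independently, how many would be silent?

8

Codon 1 (CAA, Gln): 1 synonymous substitution.
Codon 2 (CTT, Leu): 3 synonymous substitutions.
Codon 3 (GCG, Ala): 3 synonymous substitutions.
Codon 4 (TGC, Cys): 1 synonymous substitution.
Total: 1 + 3 + 3 + 1 = 8.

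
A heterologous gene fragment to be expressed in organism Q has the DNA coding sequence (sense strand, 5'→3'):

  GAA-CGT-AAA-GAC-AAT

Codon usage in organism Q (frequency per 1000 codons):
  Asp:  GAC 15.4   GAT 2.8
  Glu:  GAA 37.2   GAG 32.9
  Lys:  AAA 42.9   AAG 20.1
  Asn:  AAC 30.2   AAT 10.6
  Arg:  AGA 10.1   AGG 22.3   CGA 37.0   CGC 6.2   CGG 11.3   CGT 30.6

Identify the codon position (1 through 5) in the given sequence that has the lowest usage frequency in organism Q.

5

Codon 1 GAA (Glu): 37.2 per 1000.
Codon 2 CGT (Arg): 30.6 per 1000.
Codon 3 AAA (Lys): 42.9 per 1000.
Codon 4 GAC (Asp): 15.4 per 1000.
Codon 5 AAT (Asn): 10.6 per 1000.
Lowest frequency is 10.6 at codon 5.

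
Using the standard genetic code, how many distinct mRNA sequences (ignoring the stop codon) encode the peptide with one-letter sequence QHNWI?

Gln: 2 codons.
His: 2 codons.
Asn: 2 codons.
Trp: 1 codon.
Ile: 3 codons.
2 × 2 × 2 × 1 × 3 = 24.

24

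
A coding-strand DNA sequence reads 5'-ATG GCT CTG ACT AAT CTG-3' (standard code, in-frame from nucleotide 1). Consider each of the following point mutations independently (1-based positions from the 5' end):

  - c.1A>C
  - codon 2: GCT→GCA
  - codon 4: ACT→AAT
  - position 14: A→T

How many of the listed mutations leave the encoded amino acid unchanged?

Codon 1: ATG (Met) → CTG (Leu) — missense.
Codon 2: GCT (Ala) → GCA (Ala) — synonymous.
Codon 4: ACT (Thr) → AAT (Asn) — missense.
Codon 5: AAT (Asn) → ATT (Ile) — missense.
Synonymous: 1 of 4.

1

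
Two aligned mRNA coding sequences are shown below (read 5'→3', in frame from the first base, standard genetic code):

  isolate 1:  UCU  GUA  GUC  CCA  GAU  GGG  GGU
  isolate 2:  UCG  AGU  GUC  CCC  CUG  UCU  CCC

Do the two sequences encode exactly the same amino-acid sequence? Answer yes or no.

Codon 1: UCU Ser / UCG Ser — synonymous.
Codon 2: GUA Val / AGU Ser — nonsynonymous.
Codon 3: GUC Val / GUC Val — identical.
Codon 4: CCA Pro / CCC Pro — synonymous.
Codon 5: GAU Asp / CUG Leu — nonsynonymous.
Codon 6: GGG Gly / UCU Ser — nonsynonymous.
Codon 7: GGU Gly / CCC Pro — nonsynonymous.
Nonsynonymous differences: 4 → different protein.

no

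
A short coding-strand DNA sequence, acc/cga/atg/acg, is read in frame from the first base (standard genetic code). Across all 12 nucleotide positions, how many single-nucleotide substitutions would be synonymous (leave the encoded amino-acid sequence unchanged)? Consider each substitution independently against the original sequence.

10

Codon 1 (ACC, Thr): 3 synonymous substitutions.
Codon 2 (CGA, Arg): 4 synonymous substitutions.
Codon 3 (ATG, Met): 0 synonymous substitutions.
Codon 4 (ACG, Thr): 3 synonymous substitutions.
Total: 3 + 4 + 0 + 3 = 10.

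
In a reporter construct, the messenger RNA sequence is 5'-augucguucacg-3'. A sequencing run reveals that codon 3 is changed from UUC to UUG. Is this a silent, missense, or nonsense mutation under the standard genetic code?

missense

Position 9 falls in codon 3: UUC → Phe.
After the substitution the codon is UUG → Leu.
Phe ≠ Leu, so this is a missense mutation.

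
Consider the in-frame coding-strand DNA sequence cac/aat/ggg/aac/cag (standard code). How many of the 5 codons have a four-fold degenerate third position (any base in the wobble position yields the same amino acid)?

Codon 1 CAC (His): third position 2-fold.
Codon 2 AAT (Asn): third position 2-fold.
Codon 3 GGG (Gly): third position 4-fold.
Codon 4 AAC (Asn): third position 2-fold.
Codon 5 CAG (Gln): third position 2-fold.
Four-fold degenerate third positions: 1.

1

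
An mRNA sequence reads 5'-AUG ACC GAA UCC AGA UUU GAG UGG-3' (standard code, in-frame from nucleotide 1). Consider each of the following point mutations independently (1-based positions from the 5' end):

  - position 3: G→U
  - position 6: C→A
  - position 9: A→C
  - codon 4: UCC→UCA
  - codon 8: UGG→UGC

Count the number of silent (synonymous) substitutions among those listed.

2

Codon 1: AUG (Met) → AUU (Ile) — missense.
Codon 2: ACC (Thr) → ACA (Thr) — synonymous.
Codon 3: GAA (Glu) → GAC (Asp) — missense.
Codon 4: UCC (Ser) → UCA (Ser) — synonymous.
Codon 8: UGG (Trp) → UGC (Cys) — missense.
Synonymous: 2 of 5.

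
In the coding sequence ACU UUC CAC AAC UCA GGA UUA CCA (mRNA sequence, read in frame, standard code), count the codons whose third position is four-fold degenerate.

Codon 1 ACU (Thr): third position 4-fold.
Codon 2 UUC (Phe): third position 2-fold.
Codon 3 CAC (His): third position 2-fold.
Codon 4 AAC (Asn): third position 2-fold.
Codon 5 UCA (Ser): third position 4-fold.
Codon 6 GGA (Gly): third position 4-fold.
Codon 7 UUA (Leu): third position 2-fold.
Codon 8 CCA (Pro): third position 4-fold.
Four-fold degenerate third positions: 4.

4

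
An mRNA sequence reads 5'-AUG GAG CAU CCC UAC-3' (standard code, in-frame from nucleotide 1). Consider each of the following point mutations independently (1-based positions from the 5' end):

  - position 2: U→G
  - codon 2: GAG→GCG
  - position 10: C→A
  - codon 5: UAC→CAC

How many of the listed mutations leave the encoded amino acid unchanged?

0

Codon 1: AUG (Met) → AGG (Arg) — missense.
Codon 2: GAG (Glu) → GCG (Ala) — missense.
Codon 4: CCC (Pro) → ACC (Thr) — missense.
Codon 5: UAC (Tyr) → CAC (His) — missense.
Synonymous: 0 of 4.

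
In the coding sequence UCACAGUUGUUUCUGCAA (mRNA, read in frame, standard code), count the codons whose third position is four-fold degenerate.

2

Codon 1 UCA (Ser): third position 4-fold.
Codon 2 CAG (Gln): third position 2-fold.
Codon 3 UUG (Leu): third position 2-fold.
Codon 4 UUU (Phe): third position 2-fold.
Codon 5 CUG (Leu): third position 4-fold.
Codon 6 CAA (Gln): third position 2-fold.
Four-fold degenerate third positions: 2.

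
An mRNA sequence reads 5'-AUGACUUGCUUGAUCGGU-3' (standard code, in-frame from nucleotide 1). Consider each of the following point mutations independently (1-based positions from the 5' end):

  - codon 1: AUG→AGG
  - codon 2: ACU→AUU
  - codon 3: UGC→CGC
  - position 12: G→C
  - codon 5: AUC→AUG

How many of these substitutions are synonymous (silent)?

0

Codon 1: AUG (Met) → AGG (Arg) — missense.
Codon 2: ACU (Thr) → AUU (Ile) — missense.
Codon 3: UGC (Cys) → CGC (Arg) — missense.
Codon 4: UUG (Leu) → UUC (Phe) — missense.
Codon 5: AUC (Ile) → AUG (Met) — missense.
Synonymous: 0 of 5.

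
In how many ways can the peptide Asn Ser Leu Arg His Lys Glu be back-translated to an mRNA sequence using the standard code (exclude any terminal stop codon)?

Asn: 2 codons.
Ser: 6 codons.
Leu: 6 codons.
Arg: 6 codons.
His: 2 codons.
Lys: 2 codons.
Glu: 2 codons.
2 × 6 × 6 × 6 × 2 × 2 × 2 = 3456.

3456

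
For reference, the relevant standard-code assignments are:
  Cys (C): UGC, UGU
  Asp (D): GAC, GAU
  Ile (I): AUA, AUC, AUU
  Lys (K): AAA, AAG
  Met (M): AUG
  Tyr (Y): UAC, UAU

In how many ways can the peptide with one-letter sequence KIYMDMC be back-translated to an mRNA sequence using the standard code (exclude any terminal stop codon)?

48

Lys: 2 codons.
Ile: 3 codons.
Tyr: 2 codons.
Met: 1 codon.
Asp: 2 codons.
Met: 1 codon.
Cys: 2 codons.
2 × 3 × 2 × 1 × 2 × 1 × 2 = 48.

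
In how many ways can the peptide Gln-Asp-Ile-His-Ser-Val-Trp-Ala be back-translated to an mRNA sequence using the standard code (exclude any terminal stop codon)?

2304

Gln: 2 codons.
Asp: 2 codons.
Ile: 3 codons.
His: 2 codons.
Ser: 6 codons.
Val: 4 codons.
Trp: 1 codon.
Ala: 4 codons.
2 × 2 × 3 × 2 × 6 × 4 × 1 × 4 = 2304.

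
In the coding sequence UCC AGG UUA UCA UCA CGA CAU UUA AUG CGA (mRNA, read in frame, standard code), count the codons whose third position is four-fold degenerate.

Codon 1 UCC (Ser): third position 4-fold.
Codon 2 AGG (Arg): third position 2-fold.
Codon 3 UUA (Leu): third position 2-fold.
Codon 4 UCA (Ser): third position 4-fold.
Codon 5 UCA (Ser): third position 4-fold.
Codon 6 CGA (Arg): third position 4-fold.
Codon 7 CAU (His): third position 2-fold.
Codon 8 UUA (Leu): third position 2-fold.
Codon 9 AUG (Met): third position 1-fold.
Codon 10 CGA (Arg): third position 4-fold.
Four-fold degenerate third positions: 5.

5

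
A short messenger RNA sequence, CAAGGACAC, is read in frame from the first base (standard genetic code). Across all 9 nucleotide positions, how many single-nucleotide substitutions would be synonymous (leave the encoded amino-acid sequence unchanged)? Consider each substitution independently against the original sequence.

5

Codon 1 (CAA, Gln): 1 synonymous substitution.
Codon 2 (GGA, Gly): 3 synonymous substitutions.
Codon 3 (CAC, His): 1 synonymous substitution.
Total: 1 + 3 + 1 = 5.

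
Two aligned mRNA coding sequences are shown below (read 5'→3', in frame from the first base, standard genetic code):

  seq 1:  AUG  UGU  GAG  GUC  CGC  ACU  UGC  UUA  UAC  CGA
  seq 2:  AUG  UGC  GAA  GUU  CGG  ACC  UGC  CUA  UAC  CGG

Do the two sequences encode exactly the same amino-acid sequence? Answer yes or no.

Codon 1: AUG Met / AUG Met — identical.
Codon 2: UGU Cys / UGC Cys — synonymous.
Codon 3: GAG Glu / GAA Glu — synonymous.
Codon 4: GUC Val / GUU Val — synonymous.
Codon 5: CGC Arg / CGG Arg — synonymous.
Codon 6: ACU Thr / ACC Thr — synonymous.
Codon 7: UGC Cys / UGC Cys — identical.
Codon 8: UUA Leu / CUA Leu — synonymous.
Codon 9: UAC Tyr / UAC Tyr — identical.
Codon 10: CGA Arg / CGG Arg — synonymous.
Nonsynonymous differences: 0 → same protein.

yes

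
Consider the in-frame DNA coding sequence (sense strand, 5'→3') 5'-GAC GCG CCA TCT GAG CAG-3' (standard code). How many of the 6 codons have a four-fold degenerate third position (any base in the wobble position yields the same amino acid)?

3

Codon 1 GAC (Asp): third position 2-fold.
Codon 2 GCG (Ala): third position 4-fold.
Codon 3 CCA (Pro): third position 4-fold.
Codon 4 TCT (Ser): third position 4-fold.
Codon 5 GAG (Glu): third position 2-fold.
Codon 6 CAG (Gln): third position 2-fold.
Four-fold degenerate third positions: 3.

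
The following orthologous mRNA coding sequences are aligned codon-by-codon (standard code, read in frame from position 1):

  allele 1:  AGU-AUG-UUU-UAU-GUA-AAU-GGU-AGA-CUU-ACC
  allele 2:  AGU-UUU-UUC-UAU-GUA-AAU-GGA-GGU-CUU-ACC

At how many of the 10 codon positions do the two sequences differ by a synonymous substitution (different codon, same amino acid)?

Codon 1: AGU Ser / AGU Ser — identical.
Codon 2: AUG Met / UUU Phe — nonsynonymous.
Codon 3: UUU Phe / UUC Phe — synonymous.
Codon 4: UAU Tyr / UAU Tyr — identical.
Codon 5: GUA Val / GUA Val — identical.
Codon 6: AAU Asn / AAU Asn — identical.
Codon 7: GGU Gly / GGA Gly — synonymous.
Codon 8: AGA Arg / GGU Gly — nonsynonymous.
Codon 9: CUU Leu / CUU Leu — identical.
Codon 10: ACC Thr / ACC Thr — identical.
Synonymous differences: 2.

2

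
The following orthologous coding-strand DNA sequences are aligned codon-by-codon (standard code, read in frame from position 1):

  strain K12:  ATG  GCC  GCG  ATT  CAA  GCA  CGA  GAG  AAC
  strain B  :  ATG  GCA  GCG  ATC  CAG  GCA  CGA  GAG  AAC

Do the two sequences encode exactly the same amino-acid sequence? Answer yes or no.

Codon 1: ATG Met / ATG Met — identical.
Codon 2: GCC Ala / GCA Ala — synonymous.
Codon 3: GCG Ala / GCG Ala — identical.
Codon 4: ATT Ile / ATC Ile — synonymous.
Codon 5: CAA Gln / CAG Gln — synonymous.
Codon 6: GCA Ala / GCA Ala — identical.
Codon 7: CGA Arg / CGA Arg — identical.
Codon 8: GAG Glu / GAG Glu — identical.
Codon 9: AAC Asn / AAC Asn — identical.
Nonsynonymous differences: 0 → same protein.

yes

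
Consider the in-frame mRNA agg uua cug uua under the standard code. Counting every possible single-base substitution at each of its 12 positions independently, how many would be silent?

Codon 1 (AGG, Arg): 2 synonymous substitutions.
Codon 2 (UUA, Leu): 2 synonymous substitutions.
Codon 3 (CUG, Leu): 4 synonymous substitutions.
Codon 4 (UUA, Leu): 2 synonymous substitutions.
Total: 2 + 2 + 4 + 2 = 10.

10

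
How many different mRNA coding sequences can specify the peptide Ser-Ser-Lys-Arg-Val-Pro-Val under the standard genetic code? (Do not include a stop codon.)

Ser: 6 codons.
Ser: 6 codons.
Lys: 2 codons.
Arg: 6 codons.
Val: 4 codons.
Pro: 4 codons.
Val: 4 codons.
6 × 6 × 2 × 6 × 4 × 4 × 4 = 27648.

27648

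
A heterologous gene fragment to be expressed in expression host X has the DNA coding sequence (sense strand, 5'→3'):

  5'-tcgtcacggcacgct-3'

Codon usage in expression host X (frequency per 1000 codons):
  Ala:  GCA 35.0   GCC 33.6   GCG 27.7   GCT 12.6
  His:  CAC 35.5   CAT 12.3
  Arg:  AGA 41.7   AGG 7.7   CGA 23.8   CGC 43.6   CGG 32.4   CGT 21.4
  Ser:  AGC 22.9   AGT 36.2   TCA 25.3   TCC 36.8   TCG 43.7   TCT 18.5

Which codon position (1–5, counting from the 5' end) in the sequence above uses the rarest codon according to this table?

Codon 1 TCG (Ser): 43.7 per 1000.
Codon 2 TCA (Ser): 25.3 per 1000.
Codon 3 CGG (Arg): 32.4 per 1000.
Codon 4 CAC (His): 35.5 per 1000.
Codon 5 GCT (Ala): 12.6 per 1000.
Lowest frequency is 12.6 at codon 5.

5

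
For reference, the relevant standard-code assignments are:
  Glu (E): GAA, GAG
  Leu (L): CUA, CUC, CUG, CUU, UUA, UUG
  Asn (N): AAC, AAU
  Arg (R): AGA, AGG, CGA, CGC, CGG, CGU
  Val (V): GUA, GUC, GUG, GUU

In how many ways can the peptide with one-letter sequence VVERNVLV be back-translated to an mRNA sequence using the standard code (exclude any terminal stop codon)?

36864

Val: 4 codons.
Val: 4 codons.
Glu: 2 codons.
Arg: 6 codons.
Asn: 2 codons.
Val: 4 codons.
Leu: 6 codons.
Val: 4 codons.
4 × 4 × 2 × 6 × 2 × 4 × 6 × 4 = 36864.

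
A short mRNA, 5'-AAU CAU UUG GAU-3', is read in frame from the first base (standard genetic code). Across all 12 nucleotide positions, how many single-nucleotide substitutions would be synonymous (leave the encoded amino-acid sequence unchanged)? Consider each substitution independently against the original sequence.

5

Codon 1 (AAU, Asn): 1 synonymous substitution.
Codon 2 (CAU, His): 1 synonymous substitution.
Codon 3 (UUG, Leu): 2 synonymous substitutions.
Codon 4 (GAU, Asp): 1 synonymous substitution.
Total: 1 + 1 + 2 + 1 = 5.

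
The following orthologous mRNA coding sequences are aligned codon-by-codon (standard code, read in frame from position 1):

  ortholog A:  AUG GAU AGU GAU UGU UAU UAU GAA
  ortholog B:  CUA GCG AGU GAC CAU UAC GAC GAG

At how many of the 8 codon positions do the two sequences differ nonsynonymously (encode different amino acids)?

4

Codon 1: AUG Met / CUA Leu — nonsynonymous.
Codon 2: GAU Asp / GCG Ala — nonsynonymous.
Codon 3: AGU Ser / AGU Ser — identical.
Codon 4: GAU Asp / GAC Asp — synonymous.
Codon 5: UGU Cys / CAU His — nonsynonymous.
Codon 6: UAU Tyr / UAC Tyr — synonymous.
Codon 7: UAU Tyr / GAC Asp — nonsynonymous.
Codon 8: GAA Glu / GAG Glu — synonymous.
Nonsynonymous differences: 4.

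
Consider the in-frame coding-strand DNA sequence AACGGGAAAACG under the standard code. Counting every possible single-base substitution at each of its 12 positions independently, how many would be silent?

8

Codon 1 (AAC, Asn): 1 synonymous substitution.
Codon 2 (GGG, Gly): 3 synonymous substitutions.
Codon 3 (AAA, Lys): 1 synonymous substitution.
Codon 4 (ACG, Thr): 3 synonymous substitutions.
Total: 1 + 3 + 1 + 3 = 8.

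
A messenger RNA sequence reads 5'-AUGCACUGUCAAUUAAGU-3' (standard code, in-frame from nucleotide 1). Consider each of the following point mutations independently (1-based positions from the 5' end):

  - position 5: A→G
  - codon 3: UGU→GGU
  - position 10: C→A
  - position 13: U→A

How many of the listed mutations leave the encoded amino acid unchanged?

0

Codon 2: CAC (His) → CGC (Arg) — missense.
Codon 3: UGU (Cys) → GGU (Gly) — missense.
Codon 4: CAA (Gln) → AAA (Lys) — missense.
Codon 5: UUA (Leu) → AUA (Ile) — missense.
Synonymous: 0 of 4.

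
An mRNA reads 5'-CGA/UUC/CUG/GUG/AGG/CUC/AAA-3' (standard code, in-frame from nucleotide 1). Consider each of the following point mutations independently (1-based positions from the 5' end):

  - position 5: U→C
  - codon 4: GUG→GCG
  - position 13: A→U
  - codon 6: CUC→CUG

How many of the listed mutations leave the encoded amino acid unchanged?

1

Codon 2: UUC (Phe) → UCC (Ser) — missense.
Codon 4: GUG (Val) → GCG (Ala) — missense.
Codon 5: AGG (Arg) → UGG (Trp) — missense.
Codon 6: CUC (Leu) → CUG (Leu) — synonymous.
Synonymous: 1 of 4.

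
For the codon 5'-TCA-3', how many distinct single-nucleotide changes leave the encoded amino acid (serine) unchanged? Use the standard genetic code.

Position 1: none → 0 synonymous.
Position 2: none → 0 synonymous.
Position 3: TCT, TCC, TCG → 3 synonymous.
Total: 0 + 0 + 3 = 3.

3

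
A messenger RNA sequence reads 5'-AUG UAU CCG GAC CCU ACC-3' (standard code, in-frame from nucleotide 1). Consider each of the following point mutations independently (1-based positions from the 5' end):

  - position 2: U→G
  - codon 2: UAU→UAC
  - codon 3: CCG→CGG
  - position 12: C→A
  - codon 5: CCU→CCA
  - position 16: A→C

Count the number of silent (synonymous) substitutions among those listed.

2

Codon 1: AUG (Met) → AGG (Arg) — missense.
Codon 2: UAU (Tyr) → UAC (Tyr) — synonymous.
Codon 3: CCG (Pro) → CGG (Arg) — missense.
Codon 4: GAC (Asp) → GAA (Glu) — missense.
Codon 5: CCU (Pro) → CCA (Pro) — synonymous.
Codon 6: ACC (Thr) → CCC (Pro) — missense.
Synonymous: 2 of 6.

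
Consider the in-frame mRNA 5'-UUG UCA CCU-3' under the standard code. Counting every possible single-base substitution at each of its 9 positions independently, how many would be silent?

8

Codon 1 (UUG, Leu): 2 synonymous substitutions.
Codon 2 (UCA, Ser): 3 synonymous substitutions.
Codon 3 (CCU, Pro): 3 synonymous substitutions.
Total: 2 + 3 + 3 = 8.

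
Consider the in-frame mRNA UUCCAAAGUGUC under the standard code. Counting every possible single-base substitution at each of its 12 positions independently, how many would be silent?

Codon 1 (UUC, Phe): 1 synonymous substitution.
Codon 2 (CAA, Gln): 1 synonymous substitution.
Codon 3 (AGU, Ser): 1 synonymous substitution.
Codon 4 (GUC, Val): 3 synonymous substitutions.
Total: 1 + 1 + 1 + 3 = 6.

6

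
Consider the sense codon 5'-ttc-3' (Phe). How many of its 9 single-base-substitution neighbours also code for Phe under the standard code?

1

Position 1: none → 0 synonymous.
Position 2: none → 0 synonymous.
Position 3: TTT → 1 synonymous.
Total: 0 + 0 + 1 = 1.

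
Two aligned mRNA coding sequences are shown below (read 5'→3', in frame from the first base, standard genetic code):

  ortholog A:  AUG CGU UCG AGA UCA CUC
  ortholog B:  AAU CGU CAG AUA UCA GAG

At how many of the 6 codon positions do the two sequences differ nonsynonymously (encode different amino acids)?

Codon 1: AUG Met / AAU Asn — nonsynonymous.
Codon 2: CGU Arg / CGU Arg — identical.
Codon 3: UCG Ser / CAG Gln — nonsynonymous.
Codon 4: AGA Arg / AUA Ile — nonsynonymous.
Codon 5: UCA Ser / UCA Ser — identical.
Codon 6: CUC Leu / GAG Glu — nonsynonymous.
Nonsynonymous differences: 4.

4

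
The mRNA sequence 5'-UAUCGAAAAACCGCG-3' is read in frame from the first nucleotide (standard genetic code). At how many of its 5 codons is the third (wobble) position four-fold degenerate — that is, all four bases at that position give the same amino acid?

Codon 1 UAU (Tyr): third position 2-fold.
Codon 2 CGA (Arg): third position 4-fold.
Codon 3 AAA (Lys): third position 2-fold.
Codon 4 ACC (Thr): third position 4-fold.
Codon 5 GCG (Ala): third position 4-fold.
Four-fold degenerate third positions: 3.

3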